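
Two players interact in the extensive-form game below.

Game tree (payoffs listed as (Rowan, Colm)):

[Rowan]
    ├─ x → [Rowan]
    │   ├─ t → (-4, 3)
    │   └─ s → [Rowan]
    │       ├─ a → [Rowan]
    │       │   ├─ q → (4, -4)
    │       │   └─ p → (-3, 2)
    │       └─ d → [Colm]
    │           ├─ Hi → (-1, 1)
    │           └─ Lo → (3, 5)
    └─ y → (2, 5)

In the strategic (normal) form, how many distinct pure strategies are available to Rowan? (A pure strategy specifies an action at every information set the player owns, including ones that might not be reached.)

16

Rowan owns the root with actions {x, y} — two choices.
Rowan owns the node after x with actions {t, s} — two choices.
Rowan owns the node after x-s with actions {a, d} — two choices.
Rowan owns the node after x-s-a with actions {q, p} — two choices.
A pure strategy fixes one action at each information set independently, so the count is the product 2 × 2 × 2 × 2 = 16.
(For reference, Colm has 2 pure strategies, giving a 16×2 normal-form matrix.)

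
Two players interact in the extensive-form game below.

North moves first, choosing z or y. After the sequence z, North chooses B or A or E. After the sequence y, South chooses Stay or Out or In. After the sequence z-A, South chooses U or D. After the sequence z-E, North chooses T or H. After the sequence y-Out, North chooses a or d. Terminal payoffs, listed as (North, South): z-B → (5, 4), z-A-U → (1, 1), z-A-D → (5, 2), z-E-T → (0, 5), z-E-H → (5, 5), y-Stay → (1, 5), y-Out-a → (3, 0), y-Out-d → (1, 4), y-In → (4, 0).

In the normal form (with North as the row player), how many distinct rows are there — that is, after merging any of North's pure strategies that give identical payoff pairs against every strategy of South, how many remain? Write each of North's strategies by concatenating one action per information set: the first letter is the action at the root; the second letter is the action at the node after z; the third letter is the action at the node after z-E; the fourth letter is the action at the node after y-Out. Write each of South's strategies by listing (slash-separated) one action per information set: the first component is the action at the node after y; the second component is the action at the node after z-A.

6

North has 24 pure strategies: zBTa, zBTd, zBHa, zBHd, zATa, zATd, zAHa, zAHd, zETa, zETd, zEHa, zEHd, yBTa, yBTd, yBHa, yBHd, yATa, yATd, yAHa, yAHd, yETa, yETd, yEHa, yEHd. Columns: Stay/U, Stay/D, Out/U, Out/D, In/U, In/D.
{zBTa, zBTd, zBHa, zBHd} → row (5,4) (5,4) (5,4) (5,4) (5,4) (5,4)
{zATa, zATd, zAHa, zAHd} → row (1,1) (5,2) (1,1) (5,2) (1,1) (5,2)
{zETa, zETd} → row (0,5) (0,5) (0,5) (0,5) (0,5) (0,5)
{zEHa, zEHd} → row (5,5) (5,5) (5,5) (5,5) (5,5) (5,5)
{yBTa, yBHa, yATa, yAHa, yETa, yEHa} → row (1,5) (1,5) (3,0) (3,0) (4,0) (4,0)
{yBTd, yBHd, yATd, yAHd, yETd, yEHd} → row (1,5) (1,5) (1,4) (1,4) (4,0) (4,0)
That's 6 distinct rows out of 24 strategies.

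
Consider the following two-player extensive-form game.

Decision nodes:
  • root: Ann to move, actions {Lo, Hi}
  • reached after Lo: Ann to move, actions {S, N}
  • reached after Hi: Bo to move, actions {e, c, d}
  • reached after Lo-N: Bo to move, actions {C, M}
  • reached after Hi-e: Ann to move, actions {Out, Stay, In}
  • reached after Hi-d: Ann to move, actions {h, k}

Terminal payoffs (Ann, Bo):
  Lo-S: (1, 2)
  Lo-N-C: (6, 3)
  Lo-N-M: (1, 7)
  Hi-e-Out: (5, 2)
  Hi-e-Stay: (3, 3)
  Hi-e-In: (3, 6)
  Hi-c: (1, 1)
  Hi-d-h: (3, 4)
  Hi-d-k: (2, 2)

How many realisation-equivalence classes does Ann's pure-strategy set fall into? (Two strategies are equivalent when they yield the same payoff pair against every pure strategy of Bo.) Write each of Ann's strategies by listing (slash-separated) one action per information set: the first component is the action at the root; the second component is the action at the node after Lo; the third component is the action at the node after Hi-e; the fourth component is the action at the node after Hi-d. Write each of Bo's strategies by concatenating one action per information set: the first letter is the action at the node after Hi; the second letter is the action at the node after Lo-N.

8

Ann has 24 pure strategies: Lo/S/Out/h, Lo/S/Out/k, Lo/S/Stay/h, Lo/S/Stay/k, Lo/S/In/h, Lo/S/In/k, Lo/N/Out/h, Lo/N/Out/k, Lo/N/Stay/h, Lo/N/Stay/k, Lo/N/In/h, Lo/N/In/k, Hi/S/Out/h, Hi/S/Out/k, Hi/S/Stay/h, Hi/S/Stay/k, Hi/S/In/h, Hi/S/In/k, Hi/N/Out/h, Hi/N/Out/k, Hi/N/Stay/h, Hi/N/Stay/k, Hi/N/In/h, Hi/N/In/k. Columns: eC, eM, cC, cM, dC, dM.
{Lo/S/Out/h, Lo/S/Out/k, Lo/S/Stay/h, Lo/S/Stay/k, Lo/S/In/h, Lo/S/In/k} → row (1,2) (1,2) (1,2) (1,2) (1,2) (1,2)
{Lo/N/Out/h, Lo/N/Out/k, Lo/N/Stay/h, Lo/N/Stay/k, Lo/N/In/h, Lo/N/In/k} → row (6,3) (1,7) (6,3) (1,7) (6,3) (1,7)
{Hi/S/Out/h, Hi/N/Out/h} → row (5,2) (5,2) (1,1) (1,1) (3,4) (3,4)
{Hi/S/Out/k, Hi/N/Out/k} → row (5,2) (5,2) (1,1) (1,1) (2,2) (2,2)
{Hi/S/Stay/h, Hi/N/Stay/h} → row (3,3) (3,3) (1,1) (1,1) (3,4) (3,4)
{Hi/S/Stay/k, Hi/N/Stay/k} → row (3,3) (3,3) (1,1) (1,1) (2,2) (2,2)
{Hi/S/In/h, Hi/N/In/h} → row (3,6) (3,6) (1,1) (1,1) (3,4) (3,4)
{Hi/S/In/k, Hi/N/In/k} → row (3,6) (3,6) (1,1) (1,1) (2,2) (2,2)
That's 8 distinct rows out of 24 strategies.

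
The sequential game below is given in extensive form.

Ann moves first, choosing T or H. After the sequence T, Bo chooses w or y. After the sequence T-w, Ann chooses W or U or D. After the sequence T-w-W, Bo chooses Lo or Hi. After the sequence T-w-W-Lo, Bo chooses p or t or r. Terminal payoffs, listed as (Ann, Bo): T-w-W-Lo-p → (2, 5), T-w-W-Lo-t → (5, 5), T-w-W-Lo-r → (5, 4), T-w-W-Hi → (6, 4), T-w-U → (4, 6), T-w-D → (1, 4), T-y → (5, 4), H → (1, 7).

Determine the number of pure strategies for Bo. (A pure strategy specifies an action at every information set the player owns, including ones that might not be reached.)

12

Bo owns the node after T with actions {w, y} — two choices.
Bo owns the node after T-w-W with actions {Lo, Hi} — two choices.
Bo owns the node after T-w-W-Lo with actions {p, t, r} — three choices.
A pure strategy fixes one action at each information set independently, so the count is the product 2 × 2 × 3 = 12.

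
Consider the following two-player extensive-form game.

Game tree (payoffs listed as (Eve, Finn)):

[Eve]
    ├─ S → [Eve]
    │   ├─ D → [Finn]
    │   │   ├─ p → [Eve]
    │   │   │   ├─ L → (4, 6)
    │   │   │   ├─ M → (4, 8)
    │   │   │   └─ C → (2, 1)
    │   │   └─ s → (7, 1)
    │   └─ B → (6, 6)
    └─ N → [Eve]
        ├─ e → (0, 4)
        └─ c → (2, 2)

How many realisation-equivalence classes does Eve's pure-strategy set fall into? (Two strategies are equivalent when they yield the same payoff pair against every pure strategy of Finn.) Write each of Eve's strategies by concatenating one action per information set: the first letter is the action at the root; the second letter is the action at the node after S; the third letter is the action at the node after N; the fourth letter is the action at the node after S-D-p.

6

Eve has 24 pure strategies: SDeL, SDeM, SDeC, SDcL, SDcM, SDcC, SBeL, SBeM, SBeC, SBcL, SBcM, SBcC, NDeL, NDeM, NDeC, NDcL, NDcM, NDcC, NBeL, NBeM, NBeC, NBcL, NBcM, NBcC. Columns: p, s.
{SDeL, SDcL} → row (4,6) (7,1)
{SDeM, SDcM} → row (4,8) (7,1)
{SDeC, SDcC} → row (2,1) (7,1)
{SBeL, SBeM, SBeC, SBcL, SBcM, SBcC} → row (6,6) (6,6)
{NDeL, NDeM, NDeC, NBeL, NBeM, NBeC} → row (0,4) (0,4)
{NDcL, NDcM, NDcC, NBcL, NBcM, NBcC} → row (2,2) (2,2)
That's 6 distinct rows out of 24 strategies.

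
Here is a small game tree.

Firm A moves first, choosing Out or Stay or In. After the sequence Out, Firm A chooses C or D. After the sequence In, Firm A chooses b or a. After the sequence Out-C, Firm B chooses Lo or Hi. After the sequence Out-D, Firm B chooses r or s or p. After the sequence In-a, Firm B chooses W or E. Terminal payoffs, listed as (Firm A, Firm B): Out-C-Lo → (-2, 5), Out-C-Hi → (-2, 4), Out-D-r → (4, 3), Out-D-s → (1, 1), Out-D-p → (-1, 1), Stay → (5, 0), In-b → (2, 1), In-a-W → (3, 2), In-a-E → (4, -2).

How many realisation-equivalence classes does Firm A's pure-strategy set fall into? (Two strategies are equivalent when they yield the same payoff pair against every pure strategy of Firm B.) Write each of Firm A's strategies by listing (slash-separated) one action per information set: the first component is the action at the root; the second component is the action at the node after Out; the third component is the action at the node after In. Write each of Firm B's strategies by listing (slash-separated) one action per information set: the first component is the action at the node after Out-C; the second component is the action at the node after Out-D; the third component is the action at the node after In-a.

5

Firm A has 12 pure strategies: Out/C/b, Out/C/a, Out/D/b, Out/D/a, Stay/C/b, Stay/C/a, Stay/D/b, Stay/D/a, In/C/b, In/C/a, In/D/b, In/D/a. Columns: Lo/r/W, Lo/r/E, Lo/s/W, Lo/s/E, Lo/p/W, Lo/p/E, Hi/r/W, Hi/r/E, Hi/s/W, Hi/s/E, Hi/p/W, Hi/p/E.
{Out/C/b, Out/C/a} → row (-2,5) (-2,5) (-2,5) (-2,5) (-2,5) (-2,5) (-2,4) (-2,4) (-2,4) (-2,4) (-2,4) (-2,4)
{Out/D/b, Out/D/a} → row (4,3) (4,3) (1,1) (1,1) (-1,1) (-1,1) (4,3) (4,3) (1,1) (1,1) (-1,1) (-1,1)
{Stay/C/b, Stay/C/a, Stay/D/b, Stay/D/a} → row (5,0) (5,0) (5,0) (5,0) (5,0) (5,0) (5,0) (5,0) (5,0) (5,0) (5,0) (5,0)
{In/C/b, In/D/b} → row (2,1) (2,1) (2,1) (2,1) (2,1) (2,1) (2,1) (2,1) (2,1) (2,1) (2,1) (2,1)
{In/C/a, In/D/a} → row (3,2) (4,-2) (3,2) (4,-2) (3,2) (4,-2) (3,2) (4,-2) (3,2) (4,-2) (3,2) (4,-2)
That's 5 distinct rows out of 12 strategies.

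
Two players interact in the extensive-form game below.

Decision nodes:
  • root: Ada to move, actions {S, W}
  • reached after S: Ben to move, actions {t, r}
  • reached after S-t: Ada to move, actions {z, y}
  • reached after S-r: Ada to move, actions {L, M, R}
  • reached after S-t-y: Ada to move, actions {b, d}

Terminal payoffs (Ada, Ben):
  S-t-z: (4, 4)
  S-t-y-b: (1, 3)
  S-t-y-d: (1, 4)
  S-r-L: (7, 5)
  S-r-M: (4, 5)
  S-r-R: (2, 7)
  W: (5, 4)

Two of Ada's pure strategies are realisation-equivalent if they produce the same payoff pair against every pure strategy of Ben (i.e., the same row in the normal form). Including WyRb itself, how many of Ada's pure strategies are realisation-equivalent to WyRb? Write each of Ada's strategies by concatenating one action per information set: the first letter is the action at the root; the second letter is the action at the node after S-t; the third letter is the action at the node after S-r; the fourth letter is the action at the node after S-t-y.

Row for WyRb (columns t, r): (5,4) (5,4).
Under WyRb, Ada's choice at the node after S-t and at the node after S-r and at the node after S-t-y can never be reached regardless of what Ben does, so varying those choices leaves every outcome unchanged.
Holding the reachable choices fixed and varying the unreachable ones freely already gives 2 × 3 × 2 = 12 equivalent strategies.
No other strategy reproduces this row, so those 12 are the full class: WzLb, WzLd, WzMb, WzMd, WzRb, WzRd, WyLb, WyLd, WyMb, WyMd, WyRb, WyRd.

12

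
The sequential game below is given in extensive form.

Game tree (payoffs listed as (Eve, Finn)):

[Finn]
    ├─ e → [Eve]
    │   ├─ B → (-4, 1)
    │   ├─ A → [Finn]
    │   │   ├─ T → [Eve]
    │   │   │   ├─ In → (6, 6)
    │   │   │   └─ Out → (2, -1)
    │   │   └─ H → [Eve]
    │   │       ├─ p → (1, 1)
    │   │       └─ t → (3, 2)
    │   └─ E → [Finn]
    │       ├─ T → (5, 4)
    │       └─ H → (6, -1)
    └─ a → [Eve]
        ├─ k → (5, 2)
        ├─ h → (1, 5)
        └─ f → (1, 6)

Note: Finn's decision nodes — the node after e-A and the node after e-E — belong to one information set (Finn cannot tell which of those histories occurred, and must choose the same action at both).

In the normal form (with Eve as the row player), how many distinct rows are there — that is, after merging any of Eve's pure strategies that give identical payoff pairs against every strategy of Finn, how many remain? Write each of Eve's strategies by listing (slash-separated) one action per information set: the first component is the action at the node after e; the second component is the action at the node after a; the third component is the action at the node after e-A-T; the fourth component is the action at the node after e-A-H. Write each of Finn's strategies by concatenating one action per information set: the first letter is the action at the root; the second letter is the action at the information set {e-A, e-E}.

Eve has 36 pure strategies: B/k/In/p, B/k/In/t, B/k/Out/p, B/k/Out/t, B/h/In/p, B/h/In/t, B/h/Out/p, B/h/Out/t, B/f/In/p, B/f/In/t, B/f/Out/p, B/f/Out/t, A/k/In/p, A/k/In/t, A/k/Out/p, A/k/Out/t, A/h/In/p, A/h/In/t, A/h/Out/p, A/h/Out/t, A/f/In/p, A/f/In/t, A/f/Out/p, A/f/Out/t, E/k/In/p, E/k/In/t, E/k/Out/p, E/k/Out/t, E/h/In/p, E/h/In/t, E/h/Out/p, E/h/Out/t, E/f/In/p, E/f/In/t, E/f/Out/p, E/f/Out/t. Columns: eT, eH, aT, aH.
{B/k/In/p, B/k/In/t, B/k/Out/p, B/k/Out/t} → row (-4,1) (-4,1) (5,2) (5,2)
{B/h/In/p, B/h/In/t, B/h/Out/p, B/h/Out/t} → row (-4,1) (-4,1) (1,5) (1,5)
{B/f/In/p, B/f/In/t, B/f/Out/p, B/f/Out/t} → row (-4,1) (-4,1) (1,6) (1,6)
{A/k/In/p} → row (6,6) (1,1) (5,2) (5,2)
{A/k/In/t} → row (6,6) (3,2) (5,2) (5,2)
{A/k/Out/p} → row (2,-1) (1,1) (5,2) (5,2)
{A/k/Out/t} → row (2,-1) (3,2) (5,2) (5,2)
{A/h/In/p} → row (6,6) (1,1) (1,5) (1,5)
{A/h/In/t} → row (6,6) (3,2) (1,5) (1,5)
{A/h/Out/p} → row (2,-1) (1,1) (1,5) (1,5)
{A/h/Out/t} → row (2,-1) (3,2) (1,5) (1,5)
{A/f/In/p} → row (6,6) (1,1) (1,6) (1,6)
{A/f/In/t} → row (6,6) (3,2) (1,6) (1,6)
{A/f/Out/p} → row (2,-1) (1,1) (1,6) (1,6)
{A/f/Out/t} → row (2,-1) (3,2) (1,6) (1,6)
{E/k/In/p, E/k/In/t, E/k/Out/p, E/k/Out/t} → row (5,4) (6,-1) (5,2) (5,2)
{E/h/In/p, E/h/In/t, E/h/Out/p, E/h/Out/t} → row (5,4) (6,-1) (1,5) (1,5)
{E/f/In/p, E/f/In/t, E/f/Out/p, E/f/Out/t} → row (5,4) (6,-1) (1,6) (1,6)
That's 18 distinct rows out of 36 strategies.

18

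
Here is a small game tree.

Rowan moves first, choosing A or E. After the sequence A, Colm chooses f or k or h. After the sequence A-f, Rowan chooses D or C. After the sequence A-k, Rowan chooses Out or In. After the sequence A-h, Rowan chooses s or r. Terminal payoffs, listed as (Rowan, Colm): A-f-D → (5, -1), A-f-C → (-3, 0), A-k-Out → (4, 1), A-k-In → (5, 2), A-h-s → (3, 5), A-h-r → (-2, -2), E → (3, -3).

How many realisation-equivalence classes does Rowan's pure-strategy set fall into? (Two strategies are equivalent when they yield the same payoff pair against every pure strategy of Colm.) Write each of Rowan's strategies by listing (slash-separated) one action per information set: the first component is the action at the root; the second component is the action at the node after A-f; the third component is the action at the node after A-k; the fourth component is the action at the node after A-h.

9

Rowan has 16 pure strategies: A/D/Out/s, A/D/Out/r, A/D/In/s, A/D/In/r, A/C/Out/s, A/C/Out/r, A/C/In/s, A/C/In/r, E/D/Out/s, E/D/Out/r, E/D/In/s, E/D/In/r, E/C/Out/s, E/C/Out/r, E/C/In/s, E/C/In/r. Columns: f, k, h.
{A/D/Out/s} → row (5,-1) (4,1) (3,5)
{A/D/Out/r} → row (5,-1) (4,1) (-2,-2)
{A/D/In/s} → row (5,-1) (5,2) (3,5)
{A/D/In/r} → row (5,-1) (5,2) (-2,-2)
{A/C/Out/s} → row (-3,0) (4,1) (3,5)
{A/C/Out/r} → row (-3,0) (4,1) (-2,-2)
{A/C/In/s} → row (-3,0) (5,2) (3,5)
{A/C/In/r} → row (-3,0) (5,2) (-2,-2)
{E/D/Out/s, E/D/Out/r, E/D/In/s, E/D/In/r, E/C/Out/s, E/C/Out/r, E/C/In/s, E/C/In/r} → row (3,-3) (3,-3) (3,-3)
That's 9 distinct rows out of 16 strategies.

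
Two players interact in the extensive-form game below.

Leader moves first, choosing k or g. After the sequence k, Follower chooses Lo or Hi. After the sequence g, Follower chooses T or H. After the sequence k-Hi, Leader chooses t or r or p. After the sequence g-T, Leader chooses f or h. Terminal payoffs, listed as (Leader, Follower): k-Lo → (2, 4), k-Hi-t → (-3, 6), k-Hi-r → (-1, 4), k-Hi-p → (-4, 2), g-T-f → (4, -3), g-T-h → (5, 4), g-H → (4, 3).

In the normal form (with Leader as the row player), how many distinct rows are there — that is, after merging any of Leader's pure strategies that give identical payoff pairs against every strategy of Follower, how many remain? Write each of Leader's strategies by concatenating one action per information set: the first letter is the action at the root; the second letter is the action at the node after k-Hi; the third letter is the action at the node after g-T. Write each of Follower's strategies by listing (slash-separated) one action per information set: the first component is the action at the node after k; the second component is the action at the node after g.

5

Leader has 12 pure strategies: ktf, kth, krf, krh, kpf, kph, gtf, gth, grf, grh, gpf, gph. Columns: Lo/T, Lo/H, Hi/T, Hi/H.
{ktf, kth} → row (2,4) (2,4) (-3,6) (-3,6)
{krf, krh} → row (2,4) (2,4) (-1,4) (-1,4)
{kpf, kph} → row (2,4) (2,4) (-4,2) (-4,2)
{gtf, grf, gpf} → row (4,-3) (4,3) (4,-3) (4,3)
{gth, grh, gph} → row (5,4) (4,3) (5,4) (4,3)
That's 5 distinct rows out of 12 strategies.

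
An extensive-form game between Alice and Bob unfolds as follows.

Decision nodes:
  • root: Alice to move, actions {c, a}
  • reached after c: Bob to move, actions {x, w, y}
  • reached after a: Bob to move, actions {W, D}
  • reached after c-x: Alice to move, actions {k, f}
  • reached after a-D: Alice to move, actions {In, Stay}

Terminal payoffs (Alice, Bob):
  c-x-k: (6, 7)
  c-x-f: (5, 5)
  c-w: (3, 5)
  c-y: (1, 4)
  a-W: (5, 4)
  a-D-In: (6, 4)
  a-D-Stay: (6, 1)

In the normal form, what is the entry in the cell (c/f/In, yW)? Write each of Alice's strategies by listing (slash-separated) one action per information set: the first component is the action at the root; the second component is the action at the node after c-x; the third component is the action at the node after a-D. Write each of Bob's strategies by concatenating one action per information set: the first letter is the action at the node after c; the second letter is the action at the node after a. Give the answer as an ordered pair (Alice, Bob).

(1, 4)

Trace the play path from the root:
  Alice plays c
  Bob plays y at [c]
→ terminal payoff (1, 4).
(Alice's choice at the node after c-x is never reached on this path, so it doesn't affect the outcome.)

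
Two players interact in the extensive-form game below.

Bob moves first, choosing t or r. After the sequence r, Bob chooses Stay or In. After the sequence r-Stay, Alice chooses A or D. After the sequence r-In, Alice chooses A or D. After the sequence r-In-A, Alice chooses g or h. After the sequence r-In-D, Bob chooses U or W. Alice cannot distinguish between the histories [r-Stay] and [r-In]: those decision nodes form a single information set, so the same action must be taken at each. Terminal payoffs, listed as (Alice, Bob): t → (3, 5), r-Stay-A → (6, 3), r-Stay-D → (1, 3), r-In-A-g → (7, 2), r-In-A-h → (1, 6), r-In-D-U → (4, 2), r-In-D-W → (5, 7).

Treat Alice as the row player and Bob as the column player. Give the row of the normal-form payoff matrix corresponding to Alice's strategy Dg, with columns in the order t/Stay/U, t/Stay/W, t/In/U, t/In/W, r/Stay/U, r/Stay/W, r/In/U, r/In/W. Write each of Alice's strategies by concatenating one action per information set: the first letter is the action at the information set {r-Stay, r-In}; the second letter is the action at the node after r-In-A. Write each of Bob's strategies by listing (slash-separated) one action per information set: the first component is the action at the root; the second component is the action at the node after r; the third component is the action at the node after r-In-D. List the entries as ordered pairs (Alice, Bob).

(3,5) (3,5) (3,5) (3,5) (1,3) (1,3) (4,2) (5,7)

vs t/Stay/U: Bob plays t → (3, 5)
vs t/Stay/W: Bob plays t → (3, 5)
vs t/In/U: Bob plays t → (3, 5)
vs t/In/W: Bob plays t → (3, 5)
vs r/Stay/U: Bob plays r → Bob plays Stay at [r] → Alice plays D at [r-Stay] → (1, 3)
vs r/Stay/W: Bob plays r → Bob plays Stay at [r] → Alice plays D at [r-Stay] → (1, 3)
vs r/In/U: Bob plays r → Bob plays In at [r] → Alice plays D at [r-In] → Bob plays U at [r-In-D] → (4, 2)
vs r/In/W: Bob plays r → Bob plays In at [r] → Alice plays D at [r-In] → Bob plays W at [r-In-D] → (5, 7)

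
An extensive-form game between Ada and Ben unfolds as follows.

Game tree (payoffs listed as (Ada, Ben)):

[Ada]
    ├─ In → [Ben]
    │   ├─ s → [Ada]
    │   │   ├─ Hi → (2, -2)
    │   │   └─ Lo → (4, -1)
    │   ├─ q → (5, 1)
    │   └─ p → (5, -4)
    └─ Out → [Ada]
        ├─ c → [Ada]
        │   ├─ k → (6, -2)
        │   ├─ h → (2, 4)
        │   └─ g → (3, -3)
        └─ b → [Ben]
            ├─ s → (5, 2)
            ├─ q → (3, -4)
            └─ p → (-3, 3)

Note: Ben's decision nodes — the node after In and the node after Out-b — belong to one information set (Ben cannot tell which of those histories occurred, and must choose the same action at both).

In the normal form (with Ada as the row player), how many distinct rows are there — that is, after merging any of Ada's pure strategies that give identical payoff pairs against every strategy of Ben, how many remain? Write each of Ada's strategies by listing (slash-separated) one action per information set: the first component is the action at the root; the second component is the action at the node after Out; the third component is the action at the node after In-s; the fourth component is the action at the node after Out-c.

Ada has 24 pure strategies: In/c/Hi/k, In/c/Hi/h, In/c/Hi/g, In/c/Lo/k, In/c/Lo/h, In/c/Lo/g, In/b/Hi/k, In/b/Hi/h, In/b/Hi/g, In/b/Lo/k, In/b/Lo/h, In/b/Lo/g, Out/c/Hi/k, Out/c/Hi/h, Out/c/Hi/g, Out/c/Lo/k, Out/c/Lo/h, Out/c/Lo/g, Out/b/Hi/k, Out/b/Hi/h, Out/b/Hi/g, Out/b/Lo/k, Out/b/Lo/h, Out/b/Lo/g. Columns: s, q, p.
{In/c/Hi/k, In/c/Hi/h, In/c/Hi/g, In/b/Hi/k, In/b/Hi/h, In/b/Hi/g} → row (2,-2) (5,1) (5,-4)
{In/c/Lo/k, In/c/Lo/h, In/c/Lo/g, In/b/Lo/k, In/b/Lo/h, In/b/Lo/g} → row (4,-1) (5,1) (5,-4)
{Out/c/Hi/k, Out/c/Lo/k} → row (6,-2) (6,-2) (6,-2)
{Out/c/Hi/h, Out/c/Lo/h} → row (2,4) (2,4) (2,4)
{Out/c/Hi/g, Out/c/Lo/g} → row (3,-3) (3,-3) (3,-3)
{Out/b/Hi/k, Out/b/Hi/h, Out/b/Hi/g, Out/b/Lo/k, Out/b/Lo/h, Out/b/Lo/g} → row (5,2) (3,-4) (-3,3)
That's 6 distinct rows out of 24 strategies.

6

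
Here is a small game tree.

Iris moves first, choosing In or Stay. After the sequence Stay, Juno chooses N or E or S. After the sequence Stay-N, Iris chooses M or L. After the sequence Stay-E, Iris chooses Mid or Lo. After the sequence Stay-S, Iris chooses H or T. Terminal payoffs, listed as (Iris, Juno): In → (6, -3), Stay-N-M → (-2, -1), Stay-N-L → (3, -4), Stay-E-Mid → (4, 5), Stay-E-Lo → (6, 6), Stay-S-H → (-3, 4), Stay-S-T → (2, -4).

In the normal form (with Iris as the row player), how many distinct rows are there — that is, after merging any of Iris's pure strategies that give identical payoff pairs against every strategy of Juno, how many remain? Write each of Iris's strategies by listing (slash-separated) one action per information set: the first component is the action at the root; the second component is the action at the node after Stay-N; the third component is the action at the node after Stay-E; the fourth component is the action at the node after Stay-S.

Iris has 16 pure strategies: In/M/Mid/H, In/M/Mid/T, In/M/Lo/H, In/M/Lo/T, In/L/Mid/H, In/L/Mid/T, In/L/Lo/H, In/L/Lo/T, Stay/M/Mid/H, Stay/M/Mid/T, Stay/M/Lo/H, Stay/M/Lo/T, Stay/L/Mid/H, Stay/L/Mid/T, Stay/L/Lo/H, Stay/L/Lo/T. Columns: N, E, S.
{In/M/Mid/H, In/M/Mid/T, In/M/Lo/H, In/M/Lo/T, In/L/Mid/H, In/L/Mid/T, In/L/Lo/H, In/L/Lo/T} → row (6,-3) (6,-3) (6,-3)
{Stay/M/Mid/H} → row (-2,-1) (4,5) (-3,4)
{Stay/M/Mid/T} → row (-2,-1) (4,5) (2,-4)
{Stay/M/Lo/H} → row (-2,-1) (6,6) (-3,4)
{Stay/M/Lo/T} → row (-2,-1) (6,6) (2,-4)
{Stay/L/Mid/H} → row (3,-4) (4,5) (-3,4)
{Stay/L/Mid/T} → row (3,-4) (4,5) (2,-4)
{Stay/L/Lo/H} → row (3,-4) (6,6) (-3,4)
{Stay/L/Lo/T} → row (3,-4) (6,6) (2,-4)
That's 9 distinct rows out of 16 strategies.

9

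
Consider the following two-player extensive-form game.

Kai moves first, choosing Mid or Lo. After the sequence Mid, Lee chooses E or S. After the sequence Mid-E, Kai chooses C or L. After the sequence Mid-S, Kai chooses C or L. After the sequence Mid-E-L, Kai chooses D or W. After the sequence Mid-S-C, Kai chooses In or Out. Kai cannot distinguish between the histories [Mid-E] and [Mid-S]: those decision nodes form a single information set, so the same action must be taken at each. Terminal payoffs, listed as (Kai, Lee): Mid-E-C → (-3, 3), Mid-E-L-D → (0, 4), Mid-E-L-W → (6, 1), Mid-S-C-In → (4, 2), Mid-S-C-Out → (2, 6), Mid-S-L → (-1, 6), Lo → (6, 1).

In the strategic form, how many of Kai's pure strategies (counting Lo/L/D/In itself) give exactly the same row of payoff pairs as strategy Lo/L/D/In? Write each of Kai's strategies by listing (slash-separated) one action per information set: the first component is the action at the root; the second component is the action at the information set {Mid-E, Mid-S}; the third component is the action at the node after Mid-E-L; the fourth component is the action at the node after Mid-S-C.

Row for Lo/L/D/In (columns E, S): (6,1) (6,1).
Under Lo/L/D/In, Kai's choice at the information set {Mid-E, Mid-S} and at the node after Mid-E-L and at the node after Mid-S-C can never be reached regardless of what Lee does, so varying those choices leaves every outcome unchanged.
Holding the reachable choices fixed and varying the unreachable ones freely already gives 2 × 2 × 2 = 8 equivalent strategies.
No other strategy reproduces this row, so those 8 are the full class: Lo/C/D/In, Lo/C/D/Out, Lo/C/W/In, Lo/C/W/Out, Lo/L/D/In, Lo/L/D/Out, Lo/L/W/In, Lo/L/W/Out.

8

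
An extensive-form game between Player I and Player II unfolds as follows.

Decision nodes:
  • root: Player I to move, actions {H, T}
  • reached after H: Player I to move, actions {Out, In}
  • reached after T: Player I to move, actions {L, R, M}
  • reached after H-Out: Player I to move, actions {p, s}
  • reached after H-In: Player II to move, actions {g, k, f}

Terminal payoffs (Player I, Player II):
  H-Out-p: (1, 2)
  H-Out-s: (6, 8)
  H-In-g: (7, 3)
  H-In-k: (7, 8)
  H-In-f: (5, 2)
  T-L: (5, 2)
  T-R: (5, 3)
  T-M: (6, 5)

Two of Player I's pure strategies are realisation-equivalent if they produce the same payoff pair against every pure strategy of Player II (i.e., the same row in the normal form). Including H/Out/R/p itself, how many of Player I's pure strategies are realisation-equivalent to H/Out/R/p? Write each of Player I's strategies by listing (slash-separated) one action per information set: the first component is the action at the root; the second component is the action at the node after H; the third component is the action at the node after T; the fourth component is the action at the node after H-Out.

3

Row for H/Out/R/p (columns g, k, f): (1,2) (1,2) (1,2).
Under H/Out/R/p, Player I's choice at the node after T can never be reached regardless of what Player II does, so varying those choices leaves every outcome unchanged.
Holding the reachable choices fixed and varying the unreachable one freely already gives 3 equivalent strategies.
No other strategy reproduces this row, so those 3 are the full class: H/Out/L/p, H/Out/R/p, H/Out/M/p.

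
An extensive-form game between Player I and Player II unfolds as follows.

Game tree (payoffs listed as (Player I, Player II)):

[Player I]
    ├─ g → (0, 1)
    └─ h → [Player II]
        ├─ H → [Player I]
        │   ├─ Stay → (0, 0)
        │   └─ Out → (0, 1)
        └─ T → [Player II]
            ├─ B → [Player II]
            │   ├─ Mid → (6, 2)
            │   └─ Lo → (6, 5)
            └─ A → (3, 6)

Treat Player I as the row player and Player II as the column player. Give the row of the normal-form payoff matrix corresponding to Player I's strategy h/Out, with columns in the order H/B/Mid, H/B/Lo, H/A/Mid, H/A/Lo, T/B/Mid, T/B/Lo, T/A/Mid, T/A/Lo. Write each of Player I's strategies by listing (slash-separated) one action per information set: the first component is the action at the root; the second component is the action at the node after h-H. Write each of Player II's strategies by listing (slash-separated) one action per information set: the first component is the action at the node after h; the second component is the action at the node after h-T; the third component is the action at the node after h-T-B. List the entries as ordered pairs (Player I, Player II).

vs H/B/Mid: Player I plays h → Player II plays H at [h] → Player I plays Out at [h-H] → (0, 1)
vs H/B/Lo: Player I plays h → Player II plays H at [h] → Player I plays Out at [h-H] → (0, 1)
vs H/A/Mid: Player I plays h → Player II plays H at [h] → Player I plays Out at [h-H] → (0, 1)
vs H/A/Lo: Player I plays h → Player II plays H at [h] → Player I plays Out at [h-H] → (0, 1)
vs T/B/Mid: Player I plays h → Player II plays T at [h] → Player II plays B at [h-T] → Player II plays Mid at [h-T-B] → (6, 2)
vs T/B/Lo: Player I plays h → Player II plays T at [h] → Player II plays B at [h-T] → Player II plays Lo at [h-T-B] → (6, 5)
vs T/A/Mid: Player I plays h → Player II plays T at [h] → Player II plays A at [h-T] → (3, 6)
vs T/A/Lo: Player I plays h → Player II plays T at [h] → Player II plays A at [h-T] → (3, 6)

(0,1) (0,1) (0,1) (0,1) (6,2) (6,5) (3,6) (3,6)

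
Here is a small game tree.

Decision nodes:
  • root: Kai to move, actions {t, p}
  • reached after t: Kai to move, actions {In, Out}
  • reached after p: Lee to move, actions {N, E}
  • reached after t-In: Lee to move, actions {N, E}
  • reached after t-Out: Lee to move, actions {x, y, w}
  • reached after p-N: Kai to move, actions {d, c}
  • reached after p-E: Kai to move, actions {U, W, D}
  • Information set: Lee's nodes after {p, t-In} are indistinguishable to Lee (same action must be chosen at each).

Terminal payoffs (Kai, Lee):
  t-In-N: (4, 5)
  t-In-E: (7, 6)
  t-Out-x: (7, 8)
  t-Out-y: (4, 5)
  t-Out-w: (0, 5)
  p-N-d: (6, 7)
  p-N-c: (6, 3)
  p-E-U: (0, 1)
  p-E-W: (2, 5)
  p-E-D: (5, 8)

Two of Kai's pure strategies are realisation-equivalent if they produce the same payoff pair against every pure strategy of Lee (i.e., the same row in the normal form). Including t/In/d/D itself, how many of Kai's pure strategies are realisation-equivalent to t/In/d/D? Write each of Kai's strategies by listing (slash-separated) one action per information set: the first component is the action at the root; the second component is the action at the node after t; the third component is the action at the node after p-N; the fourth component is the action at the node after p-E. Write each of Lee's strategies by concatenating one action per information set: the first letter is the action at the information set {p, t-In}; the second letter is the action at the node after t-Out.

Row for t/In/d/D (columns Nx, Ny, Nw, Ex, Ey, Ew): (4,5) (4,5) (4,5) (7,6) (7,6) (7,6).
Under t/In/d/D, Kai's choice at the node after p-N and at the node after p-E can never be reached regardless of what Lee does, so varying those choices leaves every outcome unchanged.
Holding the reachable choices fixed and varying the unreachable ones freely already gives 2 × 3 = 6 equivalent strategies.
No other strategy reproduces this row, so those 6 are the full class: t/In/d/U, t/In/d/W, t/In/d/D, t/In/c/U, t/In/c/W, t/In/c/D.

6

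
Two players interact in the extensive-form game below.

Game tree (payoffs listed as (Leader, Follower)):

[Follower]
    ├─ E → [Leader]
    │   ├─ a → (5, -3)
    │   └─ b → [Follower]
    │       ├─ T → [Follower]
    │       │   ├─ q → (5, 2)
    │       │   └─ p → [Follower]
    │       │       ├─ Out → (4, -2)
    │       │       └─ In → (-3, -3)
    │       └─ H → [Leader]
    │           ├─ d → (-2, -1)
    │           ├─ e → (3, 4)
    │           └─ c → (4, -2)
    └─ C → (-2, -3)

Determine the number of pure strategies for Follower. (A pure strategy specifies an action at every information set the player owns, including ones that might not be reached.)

Follower owns the root with actions {E, C} — two choices.
Follower owns the node after E-b with actions {T, H} — two choices.
Follower owns the node after E-b-T with actions {q, p} — two choices.
Follower owns the node after E-b-T-p with actions {Out, In} — two choices.
A pure strategy fixes one action at each information set independently, so the count is the product 2 × 2 × 2 × 2 = 16.
(For reference, Leader has 6 pure strategies, giving a 16×6 normal-form matrix.)

16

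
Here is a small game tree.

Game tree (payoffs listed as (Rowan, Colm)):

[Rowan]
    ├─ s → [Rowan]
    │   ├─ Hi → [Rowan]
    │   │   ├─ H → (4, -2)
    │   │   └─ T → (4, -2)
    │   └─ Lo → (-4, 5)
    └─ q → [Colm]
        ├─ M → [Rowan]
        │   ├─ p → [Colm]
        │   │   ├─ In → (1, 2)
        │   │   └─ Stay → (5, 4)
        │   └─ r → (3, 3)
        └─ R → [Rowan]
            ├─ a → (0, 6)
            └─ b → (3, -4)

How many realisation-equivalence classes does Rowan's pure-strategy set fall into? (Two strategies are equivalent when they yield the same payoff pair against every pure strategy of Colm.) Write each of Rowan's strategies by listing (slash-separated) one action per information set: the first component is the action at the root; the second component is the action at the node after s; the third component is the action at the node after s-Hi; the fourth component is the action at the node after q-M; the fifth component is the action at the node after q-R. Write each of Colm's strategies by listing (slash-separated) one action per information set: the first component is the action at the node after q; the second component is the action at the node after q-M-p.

6

Rowan has 32 pure strategies: s/Hi/H/p/a, s/Hi/H/p/b, s/Hi/H/r/a, s/Hi/H/r/b, s/Hi/T/p/a, s/Hi/T/p/b, s/Hi/T/r/a, s/Hi/T/r/b, s/Lo/H/p/a, s/Lo/H/p/b, s/Lo/H/r/a, s/Lo/H/r/b, s/Lo/T/p/a, s/Lo/T/p/b, s/Lo/T/r/a, s/Lo/T/r/b, q/Hi/H/p/a, q/Hi/H/p/b, q/Hi/H/r/a, q/Hi/H/r/b, q/Hi/T/p/a, q/Hi/T/p/b, q/Hi/T/r/a, q/Hi/T/r/b, q/Lo/H/p/a, q/Lo/H/p/b, q/Lo/H/r/a, q/Lo/H/r/b, q/Lo/T/p/a, q/Lo/T/p/b, q/Lo/T/r/a, q/Lo/T/r/b. Columns: M/In, M/Stay, R/In, R/Stay.
{s/Hi/H/p/a, s/Hi/H/p/b, s/Hi/H/r/a, s/Hi/H/r/b, s/Hi/T/p/a, s/Hi/T/p/b, s/Hi/T/r/a, s/Hi/T/r/b} → row (4,-2) (4,-2) (4,-2) (4,-2)
{s/Lo/H/p/a, s/Lo/H/p/b, s/Lo/H/r/a, s/Lo/H/r/b, s/Lo/T/p/a, s/Lo/T/p/b, s/Lo/T/r/a, s/Lo/T/r/b} → row (-4,5) (-4,5) (-4,5) (-4,5)
{q/Hi/H/p/a, q/Hi/T/p/a, q/Lo/H/p/a, q/Lo/T/p/a} → row (1,2) (5,4) (0,6) (0,6)
{q/Hi/H/p/b, q/Hi/T/p/b, q/Lo/H/p/b, q/Lo/T/p/b} → row (1,2) (5,4) (3,-4) (3,-4)
{q/Hi/H/r/a, q/Hi/T/r/a, q/Lo/H/r/a, q/Lo/T/r/a} → row (3,3) (3,3) (0,6) (0,6)
{q/Hi/H/r/b, q/Hi/T/r/b, q/Lo/H/r/b, q/Lo/T/r/b} → row (3,3) (3,3) (3,-4) (3,-4)
That's 6 distinct rows out of 32 strategies.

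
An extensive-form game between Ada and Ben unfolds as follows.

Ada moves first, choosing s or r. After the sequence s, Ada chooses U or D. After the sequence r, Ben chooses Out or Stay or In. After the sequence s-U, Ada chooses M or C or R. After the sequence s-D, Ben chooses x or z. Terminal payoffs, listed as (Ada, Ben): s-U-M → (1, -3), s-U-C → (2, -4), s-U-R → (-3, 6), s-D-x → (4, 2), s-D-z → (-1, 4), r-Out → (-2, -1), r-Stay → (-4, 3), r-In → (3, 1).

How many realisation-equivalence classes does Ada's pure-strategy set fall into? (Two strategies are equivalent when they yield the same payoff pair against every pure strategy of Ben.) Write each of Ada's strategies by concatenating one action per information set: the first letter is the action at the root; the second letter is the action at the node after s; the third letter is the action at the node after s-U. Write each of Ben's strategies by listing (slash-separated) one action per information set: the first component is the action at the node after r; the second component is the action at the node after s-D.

Ada has 12 pure strategies: sUM, sUC, sUR, sDM, sDC, sDR, rUM, rUC, rUR, rDM, rDC, rDR. Columns: Out/x, Out/z, Stay/x, Stay/z, In/x, In/z.
{sUM} → row (1,-3) (1,-3) (1,-3) (1,-3) (1,-3) (1,-3)
{sUC} → row (2,-4) (2,-4) (2,-4) (2,-4) (2,-4) (2,-4)
{sUR} → row (-3,6) (-3,6) (-3,6) (-3,6) (-3,6) (-3,6)
{sDM, sDC, sDR} → row (4,2) (-1,4) (4,2) (-1,4) (4,2) (-1,4)
{rUM, rUC, rUR, rDM, rDC, rDR} → row (-2,-1) (-2,-1) (-4,3) (-4,3) (3,1) (3,1)
That's 5 distinct rows out of 12 strategies.

5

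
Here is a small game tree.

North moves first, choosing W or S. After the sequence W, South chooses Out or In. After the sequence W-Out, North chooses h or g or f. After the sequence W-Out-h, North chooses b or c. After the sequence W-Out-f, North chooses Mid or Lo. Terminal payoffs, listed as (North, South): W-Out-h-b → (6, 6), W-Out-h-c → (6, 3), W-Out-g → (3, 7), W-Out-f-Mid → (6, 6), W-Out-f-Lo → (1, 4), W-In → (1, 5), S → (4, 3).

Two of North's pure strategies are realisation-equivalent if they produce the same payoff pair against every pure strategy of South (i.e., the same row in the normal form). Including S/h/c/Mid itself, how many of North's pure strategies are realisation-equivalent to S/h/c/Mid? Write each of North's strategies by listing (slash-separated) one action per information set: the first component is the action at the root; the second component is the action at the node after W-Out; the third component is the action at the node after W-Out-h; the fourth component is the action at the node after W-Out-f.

Row for S/h/c/Mid (columns Out, In): (4,3) (4,3).
Under S/h/c/Mid, North's choice at the node after W-Out and at the node after W-Out-h and at the node after W-Out-f can never be reached regardless of what South does, so varying those choices leaves every outcome unchanged.
Holding the reachable choices fixed and varying the unreachable ones freely already gives 3 × 2 × 2 = 12 equivalent strategies.
No other strategy reproduces this row, so those 12 are the full class: S/h/b/Mid, S/h/b/Lo, S/h/c/Mid, S/h/c/Lo, S/g/b/Mid, S/g/b/Lo, S/g/c/Mid, S/g/c/Lo, S/f/b/Mid, S/f/b/Lo, S/f/c/Mid, S/f/c/Lo.

12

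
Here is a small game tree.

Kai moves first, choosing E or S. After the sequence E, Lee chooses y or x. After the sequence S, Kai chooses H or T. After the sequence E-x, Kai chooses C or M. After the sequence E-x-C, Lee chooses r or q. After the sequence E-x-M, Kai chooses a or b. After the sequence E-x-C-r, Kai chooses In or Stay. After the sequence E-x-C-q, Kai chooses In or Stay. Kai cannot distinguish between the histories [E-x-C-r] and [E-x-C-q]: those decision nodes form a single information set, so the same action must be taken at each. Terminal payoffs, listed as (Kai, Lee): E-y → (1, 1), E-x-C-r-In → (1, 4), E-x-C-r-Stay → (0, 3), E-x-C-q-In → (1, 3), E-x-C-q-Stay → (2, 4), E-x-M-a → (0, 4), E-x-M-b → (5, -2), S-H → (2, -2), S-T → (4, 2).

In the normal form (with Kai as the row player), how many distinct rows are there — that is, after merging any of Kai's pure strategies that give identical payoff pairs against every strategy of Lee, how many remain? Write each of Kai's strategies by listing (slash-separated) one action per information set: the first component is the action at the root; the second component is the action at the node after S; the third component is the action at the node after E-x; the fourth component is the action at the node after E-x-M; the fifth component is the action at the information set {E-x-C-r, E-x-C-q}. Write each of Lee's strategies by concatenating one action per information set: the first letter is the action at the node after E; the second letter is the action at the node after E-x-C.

6

Kai has 32 pure strategies: E/H/C/a/In, E/H/C/a/Stay, E/H/C/b/In, E/H/C/b/Stay, E/H/M/a/In, E/H/M/a/Stay, E/H/M/b/In, E/H/M/b/Stay, E/T/C/a/In, E/T/C/a/Stay, E/T/C/b/In, E/T/C/b/Stay, E/T/M/a/In, E/T/M/a/Stay, E/T/M/b/In, E/T/M/b/Stay, S/H/C/a/In, S/H/C/a/Stay, S/H/C/b/In, S/H/C/b/Stay, S/H/M/a/In, S/H/M/a/Stay, S/H/M/b/In, S/H/M/b/Stay, S/T/C/a/In, S/T/C/a/Stay, S/T/C/b/In, S/T/C/b/Stay, S/T/M/a/In, S/T/M/a/Stay, S/T/M/b/In, S/T/M/b/Stay. Columns: yr, yq, xr, xq.
{E/H/C/a/In, E/H/C/b/In, E/T/C/a/In, E/T/C/b/In} → row (1,1) (1,1) (1,4) (1,3)
{E/H/C/a/Stay, E/H/C/b/Stay, E/T/C/a/Stay, E/T/C/b/Stay} → row (1,1) (1,1) (0,3) (2,4)
{E/H/M/a/In, E/H/M/a/Stay, E/T/M/a/In, E/T/M/a/Stay} → row (1,1) (1,1) (0,4) (0,4)
{E/H/M/b/In, E/H/M/b/Stay, E/T/M/b/In, E/T/M/b/Stay} → row (1,1) (1,1) (5,-2) (5,-2)
{S/H/C/a/In, S/H/C/a/Stay, S/H/C/b/In, S/H/C/b/Stay, S/H/M/a/In, S/H/M/a/Stay, S/H/M/b/In, S/H/M/b/Stay} → row (2,-2) (2,-2) (2,-2) (2,-2)
{S/T/C/a/In, S/T/C/a/Stay, S/T/C/b/In, S/T/C/b/Stay, S/T/M/a/In, S/T/M/a/Stay, S/T/M/b/In, S/T/M/b/Stay} → row (4,2) (4,2) (4,2) (4,2)
That's 6 distinct rows out of 32 strategies.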